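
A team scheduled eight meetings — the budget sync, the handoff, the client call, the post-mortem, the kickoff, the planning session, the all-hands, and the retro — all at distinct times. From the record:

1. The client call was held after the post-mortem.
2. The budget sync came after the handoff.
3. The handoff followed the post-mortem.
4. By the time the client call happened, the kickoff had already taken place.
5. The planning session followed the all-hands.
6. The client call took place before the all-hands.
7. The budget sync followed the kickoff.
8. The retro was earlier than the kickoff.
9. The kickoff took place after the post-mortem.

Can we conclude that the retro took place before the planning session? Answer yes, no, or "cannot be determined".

yes

Chain the constraints: the retro → the kickoff → the client call → the all-hands → the planning session. Each link is directly stated, so the retro comes before the planning session.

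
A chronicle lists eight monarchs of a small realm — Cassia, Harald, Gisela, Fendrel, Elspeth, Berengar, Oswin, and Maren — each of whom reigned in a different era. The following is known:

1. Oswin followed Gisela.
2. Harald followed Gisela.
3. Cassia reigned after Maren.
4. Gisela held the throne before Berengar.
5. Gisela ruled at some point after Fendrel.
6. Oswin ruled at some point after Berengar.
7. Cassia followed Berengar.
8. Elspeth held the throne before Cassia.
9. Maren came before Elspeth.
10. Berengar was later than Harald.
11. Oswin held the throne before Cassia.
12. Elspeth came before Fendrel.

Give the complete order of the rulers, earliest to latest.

The constraints fix every adjacent pair, so only one ordering works:
Maren → Elspeth → Fendrel → Gisela → Harald → Berengar → Oswin → Cassia.

Maren, Elspeth, Fendrel, Gisela, Harald, Berengar, Oswin, Cassia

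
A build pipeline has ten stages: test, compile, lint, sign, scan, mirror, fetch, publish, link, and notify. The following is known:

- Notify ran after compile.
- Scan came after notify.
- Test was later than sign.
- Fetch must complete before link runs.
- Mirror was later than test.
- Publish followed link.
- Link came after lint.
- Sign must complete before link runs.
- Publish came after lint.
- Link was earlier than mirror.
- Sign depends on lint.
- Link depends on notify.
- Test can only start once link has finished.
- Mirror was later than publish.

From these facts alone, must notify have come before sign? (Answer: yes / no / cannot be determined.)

cannot be determined

No chain of stated constraints runs from notify to sign, and none runs from sign to notify either.
So the relative order of notify and sign is not fixed by the given facts.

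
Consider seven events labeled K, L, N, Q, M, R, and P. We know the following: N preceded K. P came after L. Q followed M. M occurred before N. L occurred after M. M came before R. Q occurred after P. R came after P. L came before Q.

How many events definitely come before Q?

Directly stated before Q: L, M, and P.
No chain forces N (or any of the others) ahead of Q.
That's L, M, and P — 3 in all.

3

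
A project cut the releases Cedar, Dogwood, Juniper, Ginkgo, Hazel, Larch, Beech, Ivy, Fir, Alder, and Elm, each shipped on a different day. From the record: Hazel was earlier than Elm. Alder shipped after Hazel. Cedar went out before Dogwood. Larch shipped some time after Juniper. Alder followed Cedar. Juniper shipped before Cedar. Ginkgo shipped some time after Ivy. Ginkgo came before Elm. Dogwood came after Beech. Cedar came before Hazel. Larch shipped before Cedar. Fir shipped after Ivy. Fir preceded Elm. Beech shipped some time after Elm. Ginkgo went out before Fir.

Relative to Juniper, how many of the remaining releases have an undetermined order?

3

Forced after Juniper: Alder, Beech, Cedar, Dogwood, Elm, Hazel, and Larch.
That leaves Fir, Ginkgo, and Ivy with no forced order relative to Juniper — 3.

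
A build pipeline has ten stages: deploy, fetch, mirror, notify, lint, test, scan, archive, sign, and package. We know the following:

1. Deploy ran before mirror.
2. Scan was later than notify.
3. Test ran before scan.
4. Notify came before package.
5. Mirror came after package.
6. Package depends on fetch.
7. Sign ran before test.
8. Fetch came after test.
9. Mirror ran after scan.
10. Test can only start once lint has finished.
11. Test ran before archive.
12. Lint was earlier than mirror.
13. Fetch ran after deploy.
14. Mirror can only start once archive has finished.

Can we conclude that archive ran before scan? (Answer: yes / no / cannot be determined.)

cannot be determined

No chain of stated constraints runs from archive to scan, and none runs from scan to archive either.
So the relative order of archive and scan is not fixed by the given facts.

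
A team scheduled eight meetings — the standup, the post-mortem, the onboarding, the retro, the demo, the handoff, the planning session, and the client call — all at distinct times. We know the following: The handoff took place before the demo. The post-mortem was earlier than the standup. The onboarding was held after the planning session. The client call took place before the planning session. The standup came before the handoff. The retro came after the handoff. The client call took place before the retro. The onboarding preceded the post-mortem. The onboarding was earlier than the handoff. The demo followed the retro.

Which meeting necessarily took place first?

The client call has a chain of constraints placing it before every other meeting, so the client call must be first.

the client call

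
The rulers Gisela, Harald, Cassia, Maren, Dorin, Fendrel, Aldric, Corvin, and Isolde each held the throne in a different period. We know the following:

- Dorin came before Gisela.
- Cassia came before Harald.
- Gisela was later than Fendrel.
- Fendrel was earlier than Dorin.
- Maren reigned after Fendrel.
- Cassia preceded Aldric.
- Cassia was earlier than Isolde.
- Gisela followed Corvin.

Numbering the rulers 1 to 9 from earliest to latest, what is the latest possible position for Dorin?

Dorin must come before Gisela — 1 ruler forced after them.
Everything else can be placed before Dorin in some valid order, so Dorin can sit as late as position 9 − 1 = 8.

8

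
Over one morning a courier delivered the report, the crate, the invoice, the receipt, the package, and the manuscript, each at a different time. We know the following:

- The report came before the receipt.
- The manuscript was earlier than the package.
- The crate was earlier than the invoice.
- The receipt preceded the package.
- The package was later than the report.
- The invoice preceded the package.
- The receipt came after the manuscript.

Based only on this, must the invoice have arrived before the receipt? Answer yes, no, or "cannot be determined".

No chain of stated constraints runs from the invoice to the receipt, and none runs from the receipt to the invoice either.
So the relative order of the invoice and the receipt is not fixed by the given facts.

cannot be determined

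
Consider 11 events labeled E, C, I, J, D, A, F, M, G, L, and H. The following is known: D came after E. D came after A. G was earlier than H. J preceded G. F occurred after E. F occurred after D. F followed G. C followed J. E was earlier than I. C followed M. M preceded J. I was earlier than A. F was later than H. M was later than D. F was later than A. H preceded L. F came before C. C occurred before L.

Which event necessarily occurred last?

Every other event has a chain of constraints placing it before L, so L is last.

L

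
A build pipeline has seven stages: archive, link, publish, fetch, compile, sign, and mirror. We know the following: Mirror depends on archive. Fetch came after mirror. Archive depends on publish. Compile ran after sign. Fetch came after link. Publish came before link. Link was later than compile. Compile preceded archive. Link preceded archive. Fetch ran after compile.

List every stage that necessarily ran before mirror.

archive, compile, link, publish, sign

Directly stated before mirror: archive.
Compile reaches mirror via compile → archive → mirror.
Link reaches mirror via link → archive → mirror.
Publish reaches mirror via publish → archive → mirror.
Likewise sign reaches mirror by chaining the stated constraints.
No chain forces fetch ahead of mirror.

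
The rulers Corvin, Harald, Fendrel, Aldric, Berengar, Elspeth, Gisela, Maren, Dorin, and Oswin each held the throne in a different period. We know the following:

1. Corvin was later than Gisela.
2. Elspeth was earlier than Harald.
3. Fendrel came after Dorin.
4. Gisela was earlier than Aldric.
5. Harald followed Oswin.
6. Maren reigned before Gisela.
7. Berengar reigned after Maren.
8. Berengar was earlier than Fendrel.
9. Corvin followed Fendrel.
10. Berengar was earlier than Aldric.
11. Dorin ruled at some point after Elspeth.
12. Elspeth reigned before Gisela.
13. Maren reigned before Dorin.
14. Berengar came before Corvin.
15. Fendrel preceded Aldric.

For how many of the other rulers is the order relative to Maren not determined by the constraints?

Forced after Maren: Aldric, Berengar, Corvin, Dorin, Fendrel, and Gisela.
That leaves Elspeth, Harald, and Oswin with no forced order relative to Maren — 3.

3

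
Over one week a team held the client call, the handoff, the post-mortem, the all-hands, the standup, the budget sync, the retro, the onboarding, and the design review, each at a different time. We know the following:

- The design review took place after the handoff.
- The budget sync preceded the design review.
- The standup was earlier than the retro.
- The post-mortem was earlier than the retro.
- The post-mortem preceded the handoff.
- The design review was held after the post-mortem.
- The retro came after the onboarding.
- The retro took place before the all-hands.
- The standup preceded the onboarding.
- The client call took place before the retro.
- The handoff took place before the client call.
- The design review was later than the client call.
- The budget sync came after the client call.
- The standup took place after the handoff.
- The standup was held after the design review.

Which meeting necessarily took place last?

Every other meeting has a chain of constraints placing it before the all-hands, so the all-hands is last.

the all-hands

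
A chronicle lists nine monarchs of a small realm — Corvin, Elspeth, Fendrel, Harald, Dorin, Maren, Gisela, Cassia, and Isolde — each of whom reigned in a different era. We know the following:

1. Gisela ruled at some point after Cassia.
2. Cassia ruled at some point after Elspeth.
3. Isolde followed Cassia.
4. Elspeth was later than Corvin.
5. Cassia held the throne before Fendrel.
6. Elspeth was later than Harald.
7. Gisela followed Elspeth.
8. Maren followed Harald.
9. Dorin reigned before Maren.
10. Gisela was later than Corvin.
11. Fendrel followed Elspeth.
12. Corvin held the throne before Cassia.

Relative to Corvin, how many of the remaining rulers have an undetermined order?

3

Forced after Corvin: Cassia, Elspeth, Fendrel, Gisela, and Isolde.
That leaves Dorin, Harald, and Maren with no forced order relative to Corvin — 3.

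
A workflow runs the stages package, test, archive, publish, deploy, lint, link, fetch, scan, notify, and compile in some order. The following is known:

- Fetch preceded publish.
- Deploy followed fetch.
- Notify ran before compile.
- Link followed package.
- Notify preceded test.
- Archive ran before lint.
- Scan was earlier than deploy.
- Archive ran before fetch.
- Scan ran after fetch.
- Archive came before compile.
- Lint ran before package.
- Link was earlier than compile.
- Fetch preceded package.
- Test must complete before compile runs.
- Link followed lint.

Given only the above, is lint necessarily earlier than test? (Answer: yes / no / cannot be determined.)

No chain of stated constraints runs from lint to test, and none runs from test to lint either.
So the relative order of lint and test is not fixed by the given facts.

cannot be determined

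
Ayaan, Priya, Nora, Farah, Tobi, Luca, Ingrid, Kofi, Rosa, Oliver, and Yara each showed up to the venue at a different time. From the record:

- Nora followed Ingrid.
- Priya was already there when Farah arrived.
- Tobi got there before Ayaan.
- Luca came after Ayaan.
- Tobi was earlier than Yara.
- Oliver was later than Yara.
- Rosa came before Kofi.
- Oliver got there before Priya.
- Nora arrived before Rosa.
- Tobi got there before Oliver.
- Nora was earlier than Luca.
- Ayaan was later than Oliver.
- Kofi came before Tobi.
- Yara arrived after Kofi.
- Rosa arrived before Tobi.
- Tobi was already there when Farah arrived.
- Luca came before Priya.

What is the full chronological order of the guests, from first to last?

Ingrid, Nora, Rosa, Kofi, Tobi, Yara, Oliver, Ayaan, Luca, Priya, Farah

The constraints fix every adjacent pair, so only one ordering works:
Ingrid → Nora → Rosa → Kofi → Tobi → Yara → Oliver → Ayaan → Luca → Priya → Farah.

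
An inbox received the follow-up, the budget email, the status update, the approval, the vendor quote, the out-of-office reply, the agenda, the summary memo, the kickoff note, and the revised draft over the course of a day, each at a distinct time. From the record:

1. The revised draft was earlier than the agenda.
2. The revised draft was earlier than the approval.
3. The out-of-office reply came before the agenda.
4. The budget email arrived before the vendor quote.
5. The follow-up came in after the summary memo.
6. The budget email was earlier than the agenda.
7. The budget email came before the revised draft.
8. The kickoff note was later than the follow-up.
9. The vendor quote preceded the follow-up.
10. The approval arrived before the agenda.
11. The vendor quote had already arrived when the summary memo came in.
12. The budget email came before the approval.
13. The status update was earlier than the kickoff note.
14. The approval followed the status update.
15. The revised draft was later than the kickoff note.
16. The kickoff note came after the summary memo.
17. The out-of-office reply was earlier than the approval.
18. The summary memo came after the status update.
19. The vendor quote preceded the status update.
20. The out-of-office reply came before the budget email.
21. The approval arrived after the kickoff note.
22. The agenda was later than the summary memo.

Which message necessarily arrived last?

the agenda

Every other message has a chain of constraints placing it before the agenda, so the agenda is last.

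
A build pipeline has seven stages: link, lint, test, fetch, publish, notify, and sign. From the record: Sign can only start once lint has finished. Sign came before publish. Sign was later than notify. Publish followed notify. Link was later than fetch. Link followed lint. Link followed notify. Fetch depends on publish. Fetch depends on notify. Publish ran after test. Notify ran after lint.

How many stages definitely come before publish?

Directly stated before publish: notify, sign, and test.
Lint reaches publish via lint → sign → publish.
No chain forces link (or any of the others) ahead of publish.
That's lint, notify, sign, and test — 4 in all.

4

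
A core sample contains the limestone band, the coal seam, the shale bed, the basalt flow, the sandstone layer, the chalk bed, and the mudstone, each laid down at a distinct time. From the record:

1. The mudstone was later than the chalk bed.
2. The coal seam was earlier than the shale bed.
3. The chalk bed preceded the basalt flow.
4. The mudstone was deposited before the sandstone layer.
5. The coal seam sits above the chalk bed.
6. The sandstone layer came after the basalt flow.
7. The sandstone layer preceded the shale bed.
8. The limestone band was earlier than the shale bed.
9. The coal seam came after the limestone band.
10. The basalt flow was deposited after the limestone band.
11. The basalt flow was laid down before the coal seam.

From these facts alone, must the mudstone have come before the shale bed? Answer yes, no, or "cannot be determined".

yes

Chain the constraints: the mudstone → the sandstone layer → the shale bed. Each link is directly stated, so the mudstone comes before the shale bed.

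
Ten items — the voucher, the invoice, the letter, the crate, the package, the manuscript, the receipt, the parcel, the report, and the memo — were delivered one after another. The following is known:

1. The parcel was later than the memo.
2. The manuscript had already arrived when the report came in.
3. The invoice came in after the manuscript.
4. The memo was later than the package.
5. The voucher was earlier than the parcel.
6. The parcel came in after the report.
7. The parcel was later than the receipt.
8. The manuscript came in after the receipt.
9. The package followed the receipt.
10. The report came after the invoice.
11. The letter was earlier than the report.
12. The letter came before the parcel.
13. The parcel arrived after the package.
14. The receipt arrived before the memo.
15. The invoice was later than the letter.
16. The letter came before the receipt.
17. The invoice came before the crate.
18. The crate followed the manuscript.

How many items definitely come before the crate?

4

Directly stated before the crate: the invoice and the manuscript.
The letter reaches the crate via the letter → the invoice → the crate.
The receipt reaches the crate via the receipt → the manuscript → the crate.
No chain forces the memo (or any of the others) ahead of the crate.
That's the invoice, the letter, the manuscript, and the receipt — 4 in all.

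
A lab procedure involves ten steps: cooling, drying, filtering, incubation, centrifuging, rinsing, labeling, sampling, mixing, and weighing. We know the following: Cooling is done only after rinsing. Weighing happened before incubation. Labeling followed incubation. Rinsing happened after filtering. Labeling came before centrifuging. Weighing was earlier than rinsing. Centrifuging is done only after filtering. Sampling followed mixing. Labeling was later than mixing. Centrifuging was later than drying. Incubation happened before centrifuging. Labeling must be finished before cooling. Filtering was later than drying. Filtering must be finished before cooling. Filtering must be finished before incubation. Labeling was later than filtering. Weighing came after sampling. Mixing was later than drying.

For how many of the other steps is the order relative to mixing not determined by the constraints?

1

Forced before mixing: drying; forced after mixing: centrifuging, cooling, incubation, labeling, rinsing, sampling, and weighing.
That leaves filtering with no forced order relative to mixing — 1.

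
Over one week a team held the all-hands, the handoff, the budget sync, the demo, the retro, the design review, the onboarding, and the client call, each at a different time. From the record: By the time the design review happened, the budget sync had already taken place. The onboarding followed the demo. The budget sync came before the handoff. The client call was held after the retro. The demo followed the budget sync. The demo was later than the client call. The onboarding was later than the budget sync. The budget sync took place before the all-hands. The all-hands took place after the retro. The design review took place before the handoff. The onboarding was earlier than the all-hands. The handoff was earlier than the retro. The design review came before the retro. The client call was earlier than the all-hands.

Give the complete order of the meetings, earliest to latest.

The constraints fix every adjacent pair, so only one ordering works:
the budget sync → the design review → the handoff → the retro → the client call → the demo → the onboarding → the all-hands.

the budget sync, the design review, the handoff, the retro, the client call, the demo, the onboarding, the all-hands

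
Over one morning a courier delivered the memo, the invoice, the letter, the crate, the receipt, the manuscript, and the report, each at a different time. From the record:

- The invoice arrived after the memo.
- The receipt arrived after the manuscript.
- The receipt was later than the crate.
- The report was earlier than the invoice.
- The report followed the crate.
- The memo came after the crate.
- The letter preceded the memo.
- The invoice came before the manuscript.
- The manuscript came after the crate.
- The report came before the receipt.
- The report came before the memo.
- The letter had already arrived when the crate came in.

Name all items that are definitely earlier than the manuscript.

Directly stated before the manuscript: the crate and the invoice.
The letter reaches the manuscript via the letter → the crate → the manuscript.
The memo reaches the manuscript via the memo → the invoice → the manuscript.
The report reaches the manuscript via the report → the invoice → the manuscript.
No chain forces the receipt ahead of the manuscript.

the crate, the invoice, the letter, the memo, the report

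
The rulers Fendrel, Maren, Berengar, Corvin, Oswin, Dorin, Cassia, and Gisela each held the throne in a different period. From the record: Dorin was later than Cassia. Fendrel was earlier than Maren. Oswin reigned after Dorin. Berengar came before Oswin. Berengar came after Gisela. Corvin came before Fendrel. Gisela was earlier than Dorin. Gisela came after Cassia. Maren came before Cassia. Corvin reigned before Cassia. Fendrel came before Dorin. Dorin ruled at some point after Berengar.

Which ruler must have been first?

Corvin has a chain of constraints placing them before every other ruler, so Corvin must be first.

Corvin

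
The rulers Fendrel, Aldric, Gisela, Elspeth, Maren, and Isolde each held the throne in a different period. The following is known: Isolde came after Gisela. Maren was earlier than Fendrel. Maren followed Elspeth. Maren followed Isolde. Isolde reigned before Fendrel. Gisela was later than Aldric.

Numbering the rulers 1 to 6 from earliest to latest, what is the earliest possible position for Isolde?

3

Aldric and Gisela must both come before Isolde — 2 forced predecessors.
Nothing else is forced ahead of Isolde, so their earliest slot is position 2 + 1 = 3.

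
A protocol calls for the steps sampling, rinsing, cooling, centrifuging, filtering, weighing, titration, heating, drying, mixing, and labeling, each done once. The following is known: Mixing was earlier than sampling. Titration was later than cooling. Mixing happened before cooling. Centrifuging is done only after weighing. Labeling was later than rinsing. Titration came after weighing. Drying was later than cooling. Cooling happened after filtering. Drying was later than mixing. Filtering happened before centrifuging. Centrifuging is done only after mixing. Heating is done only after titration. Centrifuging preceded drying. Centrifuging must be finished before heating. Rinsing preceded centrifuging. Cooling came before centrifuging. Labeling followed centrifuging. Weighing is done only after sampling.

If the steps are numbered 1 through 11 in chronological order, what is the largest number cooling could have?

Cooling must come before centrifuging, drying, heating, labeling, and titration — 5 steps forced after it.
Everything else can be placed before cooling in some valid order, so cooling can sit as late as position 11 − 5 = 6.

6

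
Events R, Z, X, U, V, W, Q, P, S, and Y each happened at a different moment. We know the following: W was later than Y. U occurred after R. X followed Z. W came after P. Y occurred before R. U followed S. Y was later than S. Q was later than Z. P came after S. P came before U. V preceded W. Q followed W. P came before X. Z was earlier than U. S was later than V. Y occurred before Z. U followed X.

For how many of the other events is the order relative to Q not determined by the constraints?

Forced before Q: P, S, V, W, Y, and Z.
That leaves R, U, and X with no forced order relative to Q — 3.

3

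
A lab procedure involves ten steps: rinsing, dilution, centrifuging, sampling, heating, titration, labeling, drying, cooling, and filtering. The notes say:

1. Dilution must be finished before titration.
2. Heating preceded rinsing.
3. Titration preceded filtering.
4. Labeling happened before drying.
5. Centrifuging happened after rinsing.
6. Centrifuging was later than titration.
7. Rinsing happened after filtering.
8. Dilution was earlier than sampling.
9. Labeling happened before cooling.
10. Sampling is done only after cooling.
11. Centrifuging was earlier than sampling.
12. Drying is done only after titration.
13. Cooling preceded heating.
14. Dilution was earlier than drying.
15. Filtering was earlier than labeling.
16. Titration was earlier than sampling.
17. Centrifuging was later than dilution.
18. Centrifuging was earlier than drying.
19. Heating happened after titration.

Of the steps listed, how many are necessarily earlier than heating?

Directly stated before heating: cooling and titration.
Dilution reaches heating via dilution → titration → heating.
Filtering reaches heating via filtering → labeling → cooling → heating.
Labeling reaches heating via labeling → cooling → heating.
That's cooling, dilution, filtering, labeling, and titration — 5 in all.

5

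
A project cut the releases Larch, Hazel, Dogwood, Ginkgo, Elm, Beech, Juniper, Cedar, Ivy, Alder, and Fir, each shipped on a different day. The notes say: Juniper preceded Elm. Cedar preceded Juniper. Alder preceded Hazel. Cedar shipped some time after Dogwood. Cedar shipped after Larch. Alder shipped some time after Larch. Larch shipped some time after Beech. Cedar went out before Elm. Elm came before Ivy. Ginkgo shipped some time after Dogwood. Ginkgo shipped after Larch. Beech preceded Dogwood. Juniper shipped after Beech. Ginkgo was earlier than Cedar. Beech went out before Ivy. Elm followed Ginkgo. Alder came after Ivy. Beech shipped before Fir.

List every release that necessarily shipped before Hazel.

Directly stated before Hazel: Alder.
Beech reaches Hazel via Beech → Ivy → Alder → Hazel.
Cedar reaches Hazel via Cedar → Elm → Ivy → Alder → Hazel.
Dogwood reaches Hazel via Dogwood → Ginkgo → Elm → Ivy → Alder → Hazel.
Likewise Elm, Ginkgo, Ivy, Juniper, and Larch each reach Hazel by chaining the stated constraints.

Alder, Beech, Cedar, Dogwood, Elm, Ginkgo, Ivy, Juniper, Larch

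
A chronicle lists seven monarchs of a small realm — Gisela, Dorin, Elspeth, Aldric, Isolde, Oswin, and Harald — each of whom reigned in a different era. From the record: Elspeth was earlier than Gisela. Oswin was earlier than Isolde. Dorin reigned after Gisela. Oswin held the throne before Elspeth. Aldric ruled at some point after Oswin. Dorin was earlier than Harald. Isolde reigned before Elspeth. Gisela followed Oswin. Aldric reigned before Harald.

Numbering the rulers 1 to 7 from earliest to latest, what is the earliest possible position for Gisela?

4

Elspeth, Isolde, and Oswin must all come before Gisela — 3 forced predecessors.
Nothing else is forced ahead of Gisela, so their earliest slot is position 3 + 1 = 4.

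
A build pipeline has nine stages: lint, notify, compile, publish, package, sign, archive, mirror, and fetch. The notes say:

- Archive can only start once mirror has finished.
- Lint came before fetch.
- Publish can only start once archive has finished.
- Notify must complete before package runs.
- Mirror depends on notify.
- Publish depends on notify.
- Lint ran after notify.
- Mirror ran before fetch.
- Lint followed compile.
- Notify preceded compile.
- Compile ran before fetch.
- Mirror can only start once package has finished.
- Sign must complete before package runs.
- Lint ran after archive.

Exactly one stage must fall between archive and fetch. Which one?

Tracing the constraints gives archive → lint → fetch, so lint sits after archive and before fetch.
No other stage is forced both after archive and before fetch.

lint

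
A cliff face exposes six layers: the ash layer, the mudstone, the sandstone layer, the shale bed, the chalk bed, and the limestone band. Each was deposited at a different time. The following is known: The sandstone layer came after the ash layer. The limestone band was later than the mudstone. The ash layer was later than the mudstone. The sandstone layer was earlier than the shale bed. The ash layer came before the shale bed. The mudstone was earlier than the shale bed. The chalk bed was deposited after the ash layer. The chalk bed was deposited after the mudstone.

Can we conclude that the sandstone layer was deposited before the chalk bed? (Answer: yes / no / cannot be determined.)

cannot be determined

No chain of stated constraints runs from the sandstone layer to the chalk bed, and none runs from the chalk bed to the sandstone layer either.
So the relative order of the sandstone layer and the chalk bed is not fixed by the given facts.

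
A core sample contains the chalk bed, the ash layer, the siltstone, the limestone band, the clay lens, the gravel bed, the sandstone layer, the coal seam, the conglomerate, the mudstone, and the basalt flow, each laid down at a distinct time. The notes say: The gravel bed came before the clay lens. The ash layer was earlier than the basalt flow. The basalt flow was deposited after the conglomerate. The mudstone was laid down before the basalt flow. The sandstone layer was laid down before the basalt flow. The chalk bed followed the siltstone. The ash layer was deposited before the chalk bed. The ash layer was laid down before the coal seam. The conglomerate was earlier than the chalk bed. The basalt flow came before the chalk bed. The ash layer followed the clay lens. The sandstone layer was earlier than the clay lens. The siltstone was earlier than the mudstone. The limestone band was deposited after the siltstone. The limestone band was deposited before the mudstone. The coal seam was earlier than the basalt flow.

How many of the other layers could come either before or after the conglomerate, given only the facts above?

Forced after the conglomerate: the basalt flow and the chalk bed.
That leaves the ash layer, the clay lens, the coal seam, the gravel bed, the limestone band, the mudstone, the sandstone layer, and the siltstone with no forced order relative to the conglomerate — 8.

8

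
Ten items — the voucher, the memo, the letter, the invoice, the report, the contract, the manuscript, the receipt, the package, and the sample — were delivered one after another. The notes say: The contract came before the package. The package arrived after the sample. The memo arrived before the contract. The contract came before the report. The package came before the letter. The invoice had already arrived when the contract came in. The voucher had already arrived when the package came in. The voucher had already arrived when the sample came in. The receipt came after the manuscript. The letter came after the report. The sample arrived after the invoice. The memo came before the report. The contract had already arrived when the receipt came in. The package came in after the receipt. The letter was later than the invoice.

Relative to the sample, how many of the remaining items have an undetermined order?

Forced before the sample: the invoice and the voucher; forced after the sample: the letter and the package.
That leaves the contract, the manuscript, the memo, the receipt, and the report with no forced order relative to the sample — 5.

5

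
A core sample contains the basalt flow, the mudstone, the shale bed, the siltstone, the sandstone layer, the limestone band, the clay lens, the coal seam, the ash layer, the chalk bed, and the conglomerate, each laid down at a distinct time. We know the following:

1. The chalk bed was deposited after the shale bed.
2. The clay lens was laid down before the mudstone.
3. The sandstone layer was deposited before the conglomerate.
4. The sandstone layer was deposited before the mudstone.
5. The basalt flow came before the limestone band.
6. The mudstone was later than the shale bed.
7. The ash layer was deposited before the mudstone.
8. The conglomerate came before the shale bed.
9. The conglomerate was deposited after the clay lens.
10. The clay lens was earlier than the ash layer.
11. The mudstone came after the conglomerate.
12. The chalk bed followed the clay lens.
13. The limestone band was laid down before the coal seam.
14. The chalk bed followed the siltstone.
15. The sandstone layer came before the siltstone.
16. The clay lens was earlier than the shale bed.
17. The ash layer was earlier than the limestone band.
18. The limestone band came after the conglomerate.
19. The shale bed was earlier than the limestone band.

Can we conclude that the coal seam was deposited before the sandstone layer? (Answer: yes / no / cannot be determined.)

Tracing the constraints gives the sandstone layer → the conglomerate → the limestone band → the coal seam, so the sandstone layer must come before the coal seam.
That means the coal seam cannot be before the sandstone layer.

no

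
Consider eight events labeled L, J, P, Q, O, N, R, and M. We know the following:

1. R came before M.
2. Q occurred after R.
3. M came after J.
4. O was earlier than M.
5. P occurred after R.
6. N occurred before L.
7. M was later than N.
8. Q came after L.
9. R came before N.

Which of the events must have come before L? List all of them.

N, R

Directly stated before L: N.
R reaches L via R → N → L.
No chain forces Q (or any of the others) ahead of L.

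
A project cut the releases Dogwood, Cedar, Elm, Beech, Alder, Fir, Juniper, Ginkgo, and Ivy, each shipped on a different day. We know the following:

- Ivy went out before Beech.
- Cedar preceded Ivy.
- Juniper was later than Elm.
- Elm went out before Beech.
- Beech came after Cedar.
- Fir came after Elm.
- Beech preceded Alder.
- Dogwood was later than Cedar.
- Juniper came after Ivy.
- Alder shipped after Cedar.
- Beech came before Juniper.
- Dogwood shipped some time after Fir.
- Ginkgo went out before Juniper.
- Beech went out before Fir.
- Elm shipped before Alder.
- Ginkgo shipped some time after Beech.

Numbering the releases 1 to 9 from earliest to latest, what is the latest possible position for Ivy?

Ivy must come before Alder, Beech, Dogwood, Fir, Ginkgo, and Juniper — 6 releases forced after it.
Everything else can be placed before Ivy in some valid order, so Ivy can sit as late as position 9 − 6 = 3.

3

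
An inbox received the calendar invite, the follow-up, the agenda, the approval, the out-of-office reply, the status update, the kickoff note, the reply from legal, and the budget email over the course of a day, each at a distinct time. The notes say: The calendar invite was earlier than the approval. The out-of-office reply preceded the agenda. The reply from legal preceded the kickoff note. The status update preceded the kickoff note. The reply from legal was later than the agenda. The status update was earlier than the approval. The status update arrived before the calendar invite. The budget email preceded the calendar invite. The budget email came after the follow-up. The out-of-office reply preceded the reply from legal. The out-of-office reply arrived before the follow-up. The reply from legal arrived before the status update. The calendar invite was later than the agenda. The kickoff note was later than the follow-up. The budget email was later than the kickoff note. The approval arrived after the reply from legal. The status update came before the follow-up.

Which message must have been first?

The out-of-office reply has a chain of constraints placing it before every other message, so the out-of-office reply must be first.

the out-of-office reply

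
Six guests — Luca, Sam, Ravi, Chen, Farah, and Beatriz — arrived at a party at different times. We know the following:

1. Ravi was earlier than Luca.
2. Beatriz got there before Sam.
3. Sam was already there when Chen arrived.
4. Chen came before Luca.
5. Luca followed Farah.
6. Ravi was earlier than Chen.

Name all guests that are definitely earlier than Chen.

Beatriz, Ravi, Sam

Directly stated before Chen: Ravi and Sam.
Beatriz reaches Chen via Beatriz → Sam → Chen.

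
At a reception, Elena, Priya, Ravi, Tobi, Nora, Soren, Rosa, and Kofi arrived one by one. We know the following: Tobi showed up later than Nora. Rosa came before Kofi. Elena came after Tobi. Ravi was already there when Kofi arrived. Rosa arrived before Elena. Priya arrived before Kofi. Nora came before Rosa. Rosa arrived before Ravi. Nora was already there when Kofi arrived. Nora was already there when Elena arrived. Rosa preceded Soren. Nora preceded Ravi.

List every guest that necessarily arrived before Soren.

Directly stated before Soren: Rosa.
Nora reaches Soren via Nora → Rosa → Soren.
No chain forces Tobi (or any of the others) ahead of Soren.

Nora, Rosa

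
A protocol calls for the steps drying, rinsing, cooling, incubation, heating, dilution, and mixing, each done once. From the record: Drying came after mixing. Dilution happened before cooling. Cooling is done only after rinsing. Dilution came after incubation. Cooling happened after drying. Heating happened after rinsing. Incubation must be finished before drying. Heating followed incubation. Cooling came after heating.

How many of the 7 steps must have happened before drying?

2

Directly stated before drying: incubation and mixing.
No chain forces rinsing (or any of the others) ahead of drying.
That's incubation and mixing — 2 in all.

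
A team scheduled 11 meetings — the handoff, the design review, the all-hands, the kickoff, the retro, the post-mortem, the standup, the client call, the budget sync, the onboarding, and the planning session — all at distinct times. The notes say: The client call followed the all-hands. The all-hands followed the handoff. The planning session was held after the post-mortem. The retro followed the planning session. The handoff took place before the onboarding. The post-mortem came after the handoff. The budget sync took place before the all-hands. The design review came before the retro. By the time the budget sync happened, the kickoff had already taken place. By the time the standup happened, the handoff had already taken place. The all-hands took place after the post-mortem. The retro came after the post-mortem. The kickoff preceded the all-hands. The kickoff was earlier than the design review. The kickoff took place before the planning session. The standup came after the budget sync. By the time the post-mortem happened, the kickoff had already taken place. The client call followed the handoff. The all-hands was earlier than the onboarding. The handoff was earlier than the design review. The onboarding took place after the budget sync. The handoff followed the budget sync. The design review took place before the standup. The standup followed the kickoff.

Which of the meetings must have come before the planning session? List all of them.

the budget sync, the handoff, the kickoff, the post-mortem

Directly stated before the planning session: the kickoff and the post-mortem.
The budget sync reaches the planning session via the budget sync → the handoff → the post-mortem → the planning session.
The handoff reaches the planning session via the handoff → the post-mortem → the planning session.
No chain forces the retro (or any of the others) ahead of the planning session.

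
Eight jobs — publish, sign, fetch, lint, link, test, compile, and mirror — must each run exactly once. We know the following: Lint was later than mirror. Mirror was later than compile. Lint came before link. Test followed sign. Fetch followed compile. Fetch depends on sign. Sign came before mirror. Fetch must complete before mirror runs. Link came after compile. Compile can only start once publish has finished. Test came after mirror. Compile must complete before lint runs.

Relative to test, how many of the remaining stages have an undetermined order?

2

Forced before test: compile, fetch, mirror, publish, and sign.
That leaves link and lint with no forced order relative to test — 2.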